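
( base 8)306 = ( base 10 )198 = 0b11000110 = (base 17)BB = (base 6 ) 530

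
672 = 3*224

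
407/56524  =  407/56524 = 0.01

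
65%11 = 10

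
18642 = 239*78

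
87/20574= 29/6858 = 0.00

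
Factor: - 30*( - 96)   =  2^6*3^2*5^1 = 2880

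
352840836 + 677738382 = 1030579218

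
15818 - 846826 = -831008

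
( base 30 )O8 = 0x2d8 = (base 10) 728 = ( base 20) 1g8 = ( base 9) 888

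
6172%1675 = 1147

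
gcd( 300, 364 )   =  4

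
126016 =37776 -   -  88240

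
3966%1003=957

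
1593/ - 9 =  - 177+ 0/1= -  177.00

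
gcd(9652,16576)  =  4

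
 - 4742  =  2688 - 7430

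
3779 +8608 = 12387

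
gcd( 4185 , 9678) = 3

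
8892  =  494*18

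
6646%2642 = 1362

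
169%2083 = 169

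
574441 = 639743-65302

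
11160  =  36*310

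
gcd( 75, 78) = 3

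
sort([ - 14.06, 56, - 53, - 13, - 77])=[ - 77, - 53, - 14.06, - 13, 56 ] 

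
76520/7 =10931 + 3/7 = 10931.43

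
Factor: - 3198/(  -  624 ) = 41/8 =2^( - 3)*41^1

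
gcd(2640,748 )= 44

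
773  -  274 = 499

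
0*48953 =0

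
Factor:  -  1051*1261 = -1325311 = -13^1*97^1*1051^1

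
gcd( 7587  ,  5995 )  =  1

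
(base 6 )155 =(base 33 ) 25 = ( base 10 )71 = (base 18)3H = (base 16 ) 47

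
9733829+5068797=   14802626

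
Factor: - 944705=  - 5^1*188941^1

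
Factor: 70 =2^1*5^1*7^1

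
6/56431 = 6/56431 =0.00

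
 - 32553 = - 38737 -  - 6184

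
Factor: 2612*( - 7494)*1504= - 2^8 * 3^1* 47^1*653^1*1249^1 = - 29439789312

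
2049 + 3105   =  5154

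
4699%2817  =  1882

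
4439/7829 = 4439/7829 = 0.57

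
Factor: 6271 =6271^1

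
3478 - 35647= - 32169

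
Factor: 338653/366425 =5^( - 2)*7^1*101^1 * 479^1 *14657^( - 1 )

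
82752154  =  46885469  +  35866685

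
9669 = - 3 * ( - 3223 )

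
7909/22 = 359 + 1/2 = 359.50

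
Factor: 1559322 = 2^1* 3^2 * 86629^1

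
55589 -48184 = 7405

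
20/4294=10/2147  =  0.00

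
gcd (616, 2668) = 4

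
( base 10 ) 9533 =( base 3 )111002002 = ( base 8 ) 22475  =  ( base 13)4454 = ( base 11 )7187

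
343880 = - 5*( - 68776)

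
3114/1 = 3114 = 3114.00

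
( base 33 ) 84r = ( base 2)10001010100111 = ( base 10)8871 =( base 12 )5173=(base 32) 8L7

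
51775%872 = 327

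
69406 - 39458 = 29948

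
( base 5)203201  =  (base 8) 15024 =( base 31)6TB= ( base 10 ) 6676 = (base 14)260C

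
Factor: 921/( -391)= - 3^1*17^( - 1)*23^( - 1 )*307^1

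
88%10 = 8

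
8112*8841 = 71718192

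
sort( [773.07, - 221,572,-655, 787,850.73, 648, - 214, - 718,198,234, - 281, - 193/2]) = [ - 718, - 655,-281, - 221, - 214, - 193/2,198, 234,572,648, 773.07, 787,850.73]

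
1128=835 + 293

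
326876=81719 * 4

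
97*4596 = 445812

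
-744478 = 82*( - 9079)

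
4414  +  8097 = 12511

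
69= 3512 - 3443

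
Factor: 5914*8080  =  47785120= 2^5*5^1 *101^1*2957^1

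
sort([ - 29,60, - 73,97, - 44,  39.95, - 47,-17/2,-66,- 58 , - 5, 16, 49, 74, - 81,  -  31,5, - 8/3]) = [ - 81 , - 73, - 66, - 58,-47, - 44, - 31, - 29, - 17/2, - 5, - 8/3, 5, 16, 39.95,49, 60, 74, 97] 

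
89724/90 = 996 + 14/15 = 996.93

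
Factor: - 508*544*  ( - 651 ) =2^7*3^1*7^1 *17^1*31^1*127^1 = 179905152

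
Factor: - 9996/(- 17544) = 2^( - 1)*7^2*43^( - 1) = 49/86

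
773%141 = 68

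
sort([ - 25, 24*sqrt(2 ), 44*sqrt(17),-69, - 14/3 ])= [  -  69, - 25,-14/3,24*sqrt( 2),  44*sqrt( 17) ] 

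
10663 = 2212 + 8451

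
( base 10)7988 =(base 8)17464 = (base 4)1330310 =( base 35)6i8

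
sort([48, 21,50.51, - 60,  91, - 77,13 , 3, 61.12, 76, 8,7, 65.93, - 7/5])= [- 77, - 60, - 7/5,  3,  7, 8, 13, 21,48, 50.51, 61.12, 65.93,76,91 ] 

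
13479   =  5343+8136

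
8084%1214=800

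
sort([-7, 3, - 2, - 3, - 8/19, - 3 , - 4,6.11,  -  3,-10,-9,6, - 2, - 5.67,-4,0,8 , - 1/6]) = [ - 10, - 9, - 7,-5.67, - 4,-4 ,-3,-3,-3, - 2,  -  2,-8/19, - 1/6, 0,3 , 6,6.11,8 ] 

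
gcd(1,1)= 1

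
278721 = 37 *7533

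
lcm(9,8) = 72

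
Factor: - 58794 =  -2^1*3^1*41^1*239^1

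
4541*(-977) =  - 4436557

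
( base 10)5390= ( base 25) 8ff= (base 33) 4VB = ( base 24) 98e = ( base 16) 150E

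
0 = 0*( - 7207)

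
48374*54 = 2612196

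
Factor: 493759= 7^1*70537^1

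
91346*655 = 59831630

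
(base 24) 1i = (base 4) 222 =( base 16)2a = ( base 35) 17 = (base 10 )42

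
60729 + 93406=154135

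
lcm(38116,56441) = 2934932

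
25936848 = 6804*3812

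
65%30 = 5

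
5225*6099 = 31867275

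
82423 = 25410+57013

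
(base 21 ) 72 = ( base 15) 9e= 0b10010101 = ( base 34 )4D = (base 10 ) 149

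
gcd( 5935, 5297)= 1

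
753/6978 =251/2326 = 0.11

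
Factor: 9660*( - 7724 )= -74613840 = -2^4 *3^1*5^1*7^1*23^1*1931^1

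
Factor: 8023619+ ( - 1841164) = 6182455 = 5^1*1236491^1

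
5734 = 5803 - 69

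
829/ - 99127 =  - 829/99127=- 0.01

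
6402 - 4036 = 2366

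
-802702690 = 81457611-884160301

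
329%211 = 118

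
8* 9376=75008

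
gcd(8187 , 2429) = 1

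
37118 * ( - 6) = -222708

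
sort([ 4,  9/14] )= [ 9/14,4]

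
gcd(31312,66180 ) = 4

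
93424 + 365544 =458968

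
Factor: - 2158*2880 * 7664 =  - 2^11*3^2*5^1*13^1*83^1*479^1 = -47632066560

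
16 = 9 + 7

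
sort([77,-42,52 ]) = [-42, 52, 77]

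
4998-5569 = -571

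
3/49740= 1/16580  =  0.00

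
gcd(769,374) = 1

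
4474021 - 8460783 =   -  3986762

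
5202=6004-802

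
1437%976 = 461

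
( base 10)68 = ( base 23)2M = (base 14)4C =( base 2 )1000100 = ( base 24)2k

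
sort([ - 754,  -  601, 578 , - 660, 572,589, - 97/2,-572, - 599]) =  [ - 754, - 660,  -  601, - 599,-572 , - 97/2, 572, 578, 589 ]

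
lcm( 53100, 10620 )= 53100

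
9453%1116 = 525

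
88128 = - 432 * (  -  204)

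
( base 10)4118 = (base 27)5he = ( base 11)3104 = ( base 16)1016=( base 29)4Q0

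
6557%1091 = 11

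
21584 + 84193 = 105777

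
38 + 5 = 43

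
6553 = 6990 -437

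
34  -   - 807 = 841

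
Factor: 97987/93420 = 2^( - 2)*3^( - 3)*5^( - 1 ) * 173^( - 1)*97987^1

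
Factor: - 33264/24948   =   - 2^2*3^(- 1 )= - 4/3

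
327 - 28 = 299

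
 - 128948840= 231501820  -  360450660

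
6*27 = 162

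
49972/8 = 12493/2 = 6246.50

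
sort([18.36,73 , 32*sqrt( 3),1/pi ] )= [ 1/pi , 18.36,32*sqrt(3 ), 73]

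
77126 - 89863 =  - 12737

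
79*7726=610354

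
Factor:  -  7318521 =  - 3^2*7^1* 116167^1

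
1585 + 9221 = 10806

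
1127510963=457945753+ 669565210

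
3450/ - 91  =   - 38 + 8/91 = - 37.91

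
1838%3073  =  1838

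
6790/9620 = 679/962 = 0.71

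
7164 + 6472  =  13636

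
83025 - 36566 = 46459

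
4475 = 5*895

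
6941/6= 1156 + 5/6 = 1156.83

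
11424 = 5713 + 5711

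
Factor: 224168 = 2^3*7^1*4003^1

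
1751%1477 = 274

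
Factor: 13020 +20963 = 17^1*1999^1 = 33983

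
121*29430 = 3561030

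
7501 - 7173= 328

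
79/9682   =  79/9682 = 0.01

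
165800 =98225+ 67575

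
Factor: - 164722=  - 2^1*82361^1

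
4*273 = 1092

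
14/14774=7/7387 = 0.00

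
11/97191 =11/97191=0.00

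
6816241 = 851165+5965076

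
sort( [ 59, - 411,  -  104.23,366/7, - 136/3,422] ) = [-411, -104.23,-136/3, 366/7,59 , 422]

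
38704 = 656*59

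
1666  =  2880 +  - 1214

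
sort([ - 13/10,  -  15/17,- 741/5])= [ - 741/5 ,  -  13/10,-15/17]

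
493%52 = 25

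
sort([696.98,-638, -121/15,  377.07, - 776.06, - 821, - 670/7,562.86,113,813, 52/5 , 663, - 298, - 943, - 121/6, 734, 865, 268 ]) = [ - 943,-821, - 776.06, - 638, - 298, - 670/7,  -  121/6, - 121/15,52/5,113,268, 377.07,562.86, 663, 696.98,734,813,865]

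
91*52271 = 4756661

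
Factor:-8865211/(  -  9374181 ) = 3^ ( - 1 )*17^1 * 521483^1*3124727^( - 1 ) 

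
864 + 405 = 1269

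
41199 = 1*41199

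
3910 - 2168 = 1742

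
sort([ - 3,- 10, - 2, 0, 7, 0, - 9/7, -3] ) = [  -  10, - 3, - 3, - 2, - 9/7, 0,0, 7]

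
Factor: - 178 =  -  2^1*89^1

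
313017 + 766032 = 1079049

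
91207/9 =91207/9 = 10134.11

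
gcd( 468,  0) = 468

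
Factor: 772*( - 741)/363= -2^2*11^( - 2)*13^1*19^1*193^1 = -190684/121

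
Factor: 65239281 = 3^2*443^1*16363^1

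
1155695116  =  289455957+866239159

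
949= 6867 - 5918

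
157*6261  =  982977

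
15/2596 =15/2596 = 0.01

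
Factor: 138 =2^1 * 3^1*23^1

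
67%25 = 17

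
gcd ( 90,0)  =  90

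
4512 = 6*752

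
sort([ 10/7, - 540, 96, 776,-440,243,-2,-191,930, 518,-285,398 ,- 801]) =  [ - 801,-540, - 440, - 285,-191 ,-2,10/7, 96, 243,398, 518,776,930]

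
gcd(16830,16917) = 3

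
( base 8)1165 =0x275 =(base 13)395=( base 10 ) 629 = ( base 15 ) 2BE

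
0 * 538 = 0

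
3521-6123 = -2602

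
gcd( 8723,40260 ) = 671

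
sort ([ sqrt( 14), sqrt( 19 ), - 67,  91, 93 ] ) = [ - 67, sqrt(14), sqrt( 19 ),91, 93]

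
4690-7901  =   - 3211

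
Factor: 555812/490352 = 2^( - 2)*19^( -1 ) * 283^1 * 491^1*1613^( -1) = 138953/122588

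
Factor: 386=2^1 * 193^1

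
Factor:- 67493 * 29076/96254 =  - 2^1 * 3^1 * 17^( - 1) * 19^(-1 ) * 149^( - 1)*2423^1*67493^1 = - 981213234/48127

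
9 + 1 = 10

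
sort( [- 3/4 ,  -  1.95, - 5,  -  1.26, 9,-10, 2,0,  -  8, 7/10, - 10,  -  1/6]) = [- 10,-10, - 8,- 5, - 1.95, - 1.26 ,-3/4,  -  1/6,0,7/10, 2,  9]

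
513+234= 747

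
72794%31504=9786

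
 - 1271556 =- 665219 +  - 606337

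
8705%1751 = 1701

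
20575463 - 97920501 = - 77345038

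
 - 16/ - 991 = 16/991 = 0.02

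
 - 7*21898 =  - 153286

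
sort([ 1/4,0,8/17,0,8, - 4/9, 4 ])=[ - 4/9, 0,  0, 1/4,8/17 , 4,8]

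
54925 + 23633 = 78558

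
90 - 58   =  32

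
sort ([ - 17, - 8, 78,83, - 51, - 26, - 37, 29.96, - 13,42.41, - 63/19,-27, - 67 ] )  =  [ - 67, - 51, - 37, - 27,-26, - 17, - 13, - 8, - 63/19,29.96,  42.41, 78,83 ]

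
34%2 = 0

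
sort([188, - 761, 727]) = [ - 761,188,  727] 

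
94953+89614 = 184567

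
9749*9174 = 89437326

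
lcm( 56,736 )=5152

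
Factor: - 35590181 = -11^1*3235471^1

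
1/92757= 1/92757 = 0.00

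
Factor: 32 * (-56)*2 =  - 3584 = - 2^9 *7^1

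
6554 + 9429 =15983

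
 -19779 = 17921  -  37700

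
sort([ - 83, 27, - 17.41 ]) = [ - 83, - 17.41, 27 ] 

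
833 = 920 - 87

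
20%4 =0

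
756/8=94+1/2 = 94.50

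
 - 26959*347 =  - 9354773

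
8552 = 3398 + 5154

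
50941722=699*72878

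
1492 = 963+529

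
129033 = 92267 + 36766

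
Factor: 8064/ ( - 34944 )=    - 3^1*13^( - 1) = - 3/13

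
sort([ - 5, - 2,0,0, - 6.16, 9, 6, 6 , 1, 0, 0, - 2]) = [ - 6.16,  -  5,-2,-2, 0, 0, 0, 0,1,6, 6 , 9]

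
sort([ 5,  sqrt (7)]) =[sqrt (7 ), 5 ]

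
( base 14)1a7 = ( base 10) 343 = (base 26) D5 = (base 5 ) 2333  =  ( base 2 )101010111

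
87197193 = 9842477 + 77354716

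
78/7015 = 78/7015 = 0.01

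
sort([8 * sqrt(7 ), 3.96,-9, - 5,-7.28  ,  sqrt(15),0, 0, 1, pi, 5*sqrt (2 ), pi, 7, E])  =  [ - 9, - 7.28, - 5, 0, 0, 1, E,  pi,pi,sqrt( 15 ), 3.96, 7, 5*sqrt(2), 8*sqrt( 7) ] 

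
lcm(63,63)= 63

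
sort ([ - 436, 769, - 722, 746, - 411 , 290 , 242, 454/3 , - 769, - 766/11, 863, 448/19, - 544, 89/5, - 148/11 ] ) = [ - 769, - 722, -544,  -  436, - 411, - 766/11, - 148/11, 89/5, 448/19, 454/3, 242,290, 746, 769,863]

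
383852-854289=-470437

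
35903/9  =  35903/9= 3989.22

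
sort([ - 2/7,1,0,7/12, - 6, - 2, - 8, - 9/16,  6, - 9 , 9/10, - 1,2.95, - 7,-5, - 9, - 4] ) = [ - 9, - 9, - 8, - 7, - 6 , - 5,  -  4, - 2, - 1, - 9/16, - 2/7, 0,7/12, 9/10,1, 2.95,  6]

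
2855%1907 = 948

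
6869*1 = 6869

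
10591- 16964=-6373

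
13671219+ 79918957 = 93590176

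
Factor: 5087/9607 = 13^(  -  1)*739^( - 1)*5087^1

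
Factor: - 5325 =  - 3^1*5^2*71^1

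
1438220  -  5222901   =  -3784681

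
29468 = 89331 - 59863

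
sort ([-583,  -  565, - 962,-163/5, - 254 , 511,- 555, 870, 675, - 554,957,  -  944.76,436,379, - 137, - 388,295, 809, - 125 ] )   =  [ - 962, - 944.76, - 583, - 565,-555, - 554, -388, - 254, - 137, - 125,-163/5, 295,379, 436,511, 675, 809, 870, 957]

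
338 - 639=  - 301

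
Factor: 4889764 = 2^2*11^1*19^1 * 5849^1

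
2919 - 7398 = - 4479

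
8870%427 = 330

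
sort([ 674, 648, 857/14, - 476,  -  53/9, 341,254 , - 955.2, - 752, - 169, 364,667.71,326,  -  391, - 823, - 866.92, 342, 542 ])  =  [  -  955.2, - 866.92,-823  , - 752, - 476,  -  391,-169, - 53/9, 857/14 , 254, 326, 341, 342,364, 542, 648,667.71, 674]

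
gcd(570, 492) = 6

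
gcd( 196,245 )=49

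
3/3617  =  3/3617=0.00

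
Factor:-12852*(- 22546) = 289761192= 2^3*3^3*7^1 * 17^1*11273^1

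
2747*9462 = 25992114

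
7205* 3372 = 24295260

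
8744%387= 230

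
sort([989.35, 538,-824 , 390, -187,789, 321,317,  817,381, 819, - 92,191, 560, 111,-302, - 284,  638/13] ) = [-824, - 302, - 284,-187, - 92,638/13,111, 191,317, 321,  381, 390,538,560 , 789,817 , 819,989.35]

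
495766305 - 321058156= 174708149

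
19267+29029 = 48296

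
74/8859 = 74/8859 = 0.01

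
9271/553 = 16 + 423/553 = 16.76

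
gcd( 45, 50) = 5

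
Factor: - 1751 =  - 17^1 * 103^1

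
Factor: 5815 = 5^1* 1163^1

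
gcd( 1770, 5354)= 2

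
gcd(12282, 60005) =1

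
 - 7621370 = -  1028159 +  - 6593211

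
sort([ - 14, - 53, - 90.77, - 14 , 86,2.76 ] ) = [ - 90.77, - 53,-14, - 14,  2.76,86]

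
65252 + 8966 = 74218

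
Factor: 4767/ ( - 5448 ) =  - 2^( - 3 ) * 7^1 = - 7/8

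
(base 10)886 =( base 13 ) 532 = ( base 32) rm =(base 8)1566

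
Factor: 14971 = 11^1*1361^1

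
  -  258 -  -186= - 72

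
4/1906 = 2/953=0.00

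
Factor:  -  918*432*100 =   -  39657600 = - 2^7*3^6 *5^2*17^1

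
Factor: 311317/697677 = 3^(-1)*313^(- 1 )*419^1 =419/939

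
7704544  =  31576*244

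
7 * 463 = 3241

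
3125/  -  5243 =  - 1 + 2118/5243 = - 0.60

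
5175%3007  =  2168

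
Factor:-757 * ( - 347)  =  262679 = 347^1 * 757^1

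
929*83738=77792602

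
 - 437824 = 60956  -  498780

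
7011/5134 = 7011/5134 = 1.37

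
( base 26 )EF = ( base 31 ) C7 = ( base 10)379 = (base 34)B5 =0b101111011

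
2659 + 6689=9348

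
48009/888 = 54 + 19/296 = 54.06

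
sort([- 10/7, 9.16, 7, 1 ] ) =[- 10/7 , 1, 7, 9.16] 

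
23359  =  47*497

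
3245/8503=295/773 = 0.38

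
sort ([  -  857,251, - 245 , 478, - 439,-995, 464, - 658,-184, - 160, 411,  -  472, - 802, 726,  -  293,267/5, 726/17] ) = [ -995,-857,  -  802,-658, - 472,  -  439,-293, - 245,- 184,-160, 726/17,267/5,251,411,464, 478  ,  726 ]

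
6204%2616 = 972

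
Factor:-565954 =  - 2^1 * 282977^1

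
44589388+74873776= 119463164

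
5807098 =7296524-1489426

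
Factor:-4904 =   -  2^3*613^1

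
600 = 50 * 12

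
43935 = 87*505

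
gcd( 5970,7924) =2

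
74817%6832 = 6497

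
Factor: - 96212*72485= - 6973926820 = -2^2*5^1 * 7^1*19^1*67^1*109^1*359^1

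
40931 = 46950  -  6019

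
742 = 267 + 475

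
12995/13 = 999+8/13 = 999.62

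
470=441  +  29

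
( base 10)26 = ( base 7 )35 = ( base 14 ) 1c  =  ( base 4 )122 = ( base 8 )32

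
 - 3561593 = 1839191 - 5400784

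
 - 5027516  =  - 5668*887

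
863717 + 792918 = 1656635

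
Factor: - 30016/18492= -112/69 = -2^4*3^( - 1)*7^1 * 23^( - 1 )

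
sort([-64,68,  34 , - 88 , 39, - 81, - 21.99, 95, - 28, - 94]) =[ - 94, - 88, - 81, - 64, - 28, - 21.99, 34, 39 , 68,95 ]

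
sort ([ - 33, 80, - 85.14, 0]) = [ - 85.14, - 33, 0 , 80] 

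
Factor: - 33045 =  - 3^1*5^1 * 2203^1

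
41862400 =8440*4960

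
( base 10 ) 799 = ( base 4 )30133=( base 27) 12G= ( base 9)1077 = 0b1100011111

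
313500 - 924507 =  - 611007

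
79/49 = 1 + 30/49=1.61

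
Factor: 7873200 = 2^4*3^9*5^2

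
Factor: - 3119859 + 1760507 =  - 1359352= -2^3*169919^1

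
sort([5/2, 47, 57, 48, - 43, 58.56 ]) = [-43, 5/2,  47,48, 57, 58.56]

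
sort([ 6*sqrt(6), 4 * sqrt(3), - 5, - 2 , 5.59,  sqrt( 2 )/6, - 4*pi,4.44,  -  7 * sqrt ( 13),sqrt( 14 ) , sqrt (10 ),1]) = [ - 7*sqrt(13), - 4 * pi, - 5, - 2, sqrt( 2 )/6, 1,  sqrt(10), sqrt( 14 ),4.44,  5.59, 4 *sqrt ( 3),6*sqrt ( 6)]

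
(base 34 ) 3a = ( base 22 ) 52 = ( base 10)112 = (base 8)160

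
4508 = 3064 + 1444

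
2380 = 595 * 4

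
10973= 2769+8204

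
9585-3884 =5701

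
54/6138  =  3/341 = 0.01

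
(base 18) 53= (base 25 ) 3I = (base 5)333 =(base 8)135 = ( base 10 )93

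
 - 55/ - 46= 55/46 = 1.20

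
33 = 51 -18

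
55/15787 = 55/15787 = 0.00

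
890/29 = 30 + 20/29 = 30.69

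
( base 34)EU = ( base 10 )506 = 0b111111010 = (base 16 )1fa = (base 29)HD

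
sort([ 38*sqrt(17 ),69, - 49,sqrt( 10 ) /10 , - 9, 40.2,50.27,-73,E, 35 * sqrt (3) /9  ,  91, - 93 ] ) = [ - 93, - 73, - 49,-9,sqrt(10)/10,  E,35*sqrt( 3)/9,  40.2,50.27,69, 91, 38*sqrt(17 )] 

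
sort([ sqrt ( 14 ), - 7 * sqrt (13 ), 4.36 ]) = [ - 7 * sqrt(13 ), sqrt(14), 4.36] 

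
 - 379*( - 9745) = 3693355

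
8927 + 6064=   14991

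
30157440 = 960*31414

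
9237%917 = 67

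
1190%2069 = 1190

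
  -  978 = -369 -609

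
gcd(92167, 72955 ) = 1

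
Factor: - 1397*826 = - 2^1*7^1*11^1*59^1*127^1 = -1153922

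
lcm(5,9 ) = 45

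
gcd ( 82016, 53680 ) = 176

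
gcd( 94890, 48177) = 3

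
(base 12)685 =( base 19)2CF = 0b1111000101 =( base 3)1022202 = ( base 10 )965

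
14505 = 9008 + 5497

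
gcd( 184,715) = 1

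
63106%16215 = 14461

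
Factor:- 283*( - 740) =209420 = 2^2*5^1*37^1*283^1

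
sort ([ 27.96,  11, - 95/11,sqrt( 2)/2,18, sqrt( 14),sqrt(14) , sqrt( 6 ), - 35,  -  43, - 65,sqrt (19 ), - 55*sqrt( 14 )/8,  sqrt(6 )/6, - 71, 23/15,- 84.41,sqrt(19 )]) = [ - 84.41,- 71, - 65,-43, - 35, -55*sqrt(14) /8, - 95/11,sqrt( 6)/6,sqrt(2)/2, 23/15,sqrt(6),sqrt(14), sqrt (14 ), sqrt( 19),sqrt(19),11, 18,27.96]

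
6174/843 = 2058/281 = 7.32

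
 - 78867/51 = - 1547+10/17 = - 1546.41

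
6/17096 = 3/8548 = 0.00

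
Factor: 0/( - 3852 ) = 0^1 = 0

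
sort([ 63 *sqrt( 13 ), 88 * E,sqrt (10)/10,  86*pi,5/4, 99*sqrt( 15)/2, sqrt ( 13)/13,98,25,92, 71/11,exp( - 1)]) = [sqrt ( 13)/13, sqrt ( 10)/10,exp ( - 1) , 5/4, 71/11 , 25 , 92, 98,99*sqrt( 15) /2,63 * sqrt ( 13), 88*E,86*pi]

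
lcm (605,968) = 4840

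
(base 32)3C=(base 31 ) 3F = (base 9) 130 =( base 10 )108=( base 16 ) 6c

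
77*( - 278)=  - 21406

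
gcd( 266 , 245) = 7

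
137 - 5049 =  - 4912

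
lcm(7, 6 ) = 42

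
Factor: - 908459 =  - 908459^1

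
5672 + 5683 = 11355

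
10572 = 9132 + 1440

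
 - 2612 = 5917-8529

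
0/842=0 = 0.00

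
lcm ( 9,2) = 18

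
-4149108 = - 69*60132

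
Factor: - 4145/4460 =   -  829/892 = - 2^( - 2)*223^( -1) * 829^1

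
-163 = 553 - 716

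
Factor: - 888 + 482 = - 2^1*7^1*29^1 = - 406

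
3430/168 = 20 + 5/12 = 20.42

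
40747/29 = 1405+2/29=1405.07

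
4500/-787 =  - 4500/787  =  - 5.72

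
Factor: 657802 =2^1*328901^1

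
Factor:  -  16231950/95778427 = - 2^1*3^2 * 5^2*7^1 * 5153^1*95778427^(- 1)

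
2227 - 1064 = 1163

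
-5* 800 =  - 4000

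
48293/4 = 12073 + 1/4 = 12073.25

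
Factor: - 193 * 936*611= -110375928 = -2^3* 3^2 *13^2* 47^1*193^1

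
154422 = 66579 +87843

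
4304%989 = 348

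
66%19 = 9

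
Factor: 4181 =37^1*113^1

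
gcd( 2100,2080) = 20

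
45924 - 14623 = 31301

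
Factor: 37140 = 2^2*3^1*5^1*619^1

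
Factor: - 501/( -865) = 3^1*5^ ( - 1)*167^1*173^( - 1 ) 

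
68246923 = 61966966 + 6279957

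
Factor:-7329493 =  - 1831^1*4003^1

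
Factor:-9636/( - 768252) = 11/877 = 11^1*877^(  -  1)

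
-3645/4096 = - 1+451/4096 = - 0.89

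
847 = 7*121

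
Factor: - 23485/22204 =-2^( - 2)*5^1 *11^1*13^( - 1) = - 55/52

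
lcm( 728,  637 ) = 5096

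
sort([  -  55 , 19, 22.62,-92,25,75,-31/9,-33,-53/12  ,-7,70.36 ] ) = [ - 92, - 55, - 33,-7,-53/12,- 31/9,19,22.62,25, 70.36,75] 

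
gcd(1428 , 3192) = 84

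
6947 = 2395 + 4552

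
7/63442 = 7/63442 = 0.00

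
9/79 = 9/79   =  0.11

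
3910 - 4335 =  - 425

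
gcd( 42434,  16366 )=98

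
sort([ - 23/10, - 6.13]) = [-6.13 , - 23/10] 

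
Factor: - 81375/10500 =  - 2^(- 2)*31^1 = -  31/4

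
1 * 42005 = 42005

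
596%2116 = 596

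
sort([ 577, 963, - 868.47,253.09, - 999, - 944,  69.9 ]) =[ - 999, - 944, - 868.47, 69.9, 253.09,  577,  963 ] 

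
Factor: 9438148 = 2^2*2359537^1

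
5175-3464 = 1711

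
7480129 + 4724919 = 12205048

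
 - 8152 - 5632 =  - 13784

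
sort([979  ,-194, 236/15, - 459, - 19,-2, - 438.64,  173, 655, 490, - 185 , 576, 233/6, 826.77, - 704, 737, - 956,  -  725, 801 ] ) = [ - 956, - 725, - 704, - 459, - 438.64, - 194, - 185, - 19,-2, 236/15, 233/6,173, 490, 576,655, 737,801, 826.77, 979 ] 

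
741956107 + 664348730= 1406304837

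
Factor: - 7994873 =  -7994873^1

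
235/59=3 + 58/59 = 3.98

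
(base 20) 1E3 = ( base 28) OB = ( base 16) 2ab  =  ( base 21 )1BB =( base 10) 683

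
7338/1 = 7338= 7338.00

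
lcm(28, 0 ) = 0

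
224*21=4704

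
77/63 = 1 +2/9 = 1.22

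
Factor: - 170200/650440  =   - 185/707 = - 5^1 * 7^(-1 )*37^1*101^ (  -  1)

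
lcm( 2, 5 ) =10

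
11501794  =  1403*8198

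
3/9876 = 1/3292 = 0.00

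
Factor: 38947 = 17^1*29^1 *79^1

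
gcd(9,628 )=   1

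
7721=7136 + 585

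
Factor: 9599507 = 9599507^1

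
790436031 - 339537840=450898191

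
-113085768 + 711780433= 598694665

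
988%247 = 0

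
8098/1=8098 = 8098.00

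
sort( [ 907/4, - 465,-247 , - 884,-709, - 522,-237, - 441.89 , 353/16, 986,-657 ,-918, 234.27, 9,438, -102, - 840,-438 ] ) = [ - 918, - 884, - 840,-709,-657, - 522 ,-465  , - 441.89 ,-438, - 247 ,-237, - 102 , 9,353/16,  907/4 , 234.27,438,986]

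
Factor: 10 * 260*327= 850200 = 2^3 * 3^1 * 5^2*13^1*109^1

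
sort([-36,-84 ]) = [-84,- 36] 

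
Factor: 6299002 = 2^1 *421^1*7481^1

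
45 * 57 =2565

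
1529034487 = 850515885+678518602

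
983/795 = 1 + 188/795 =1.24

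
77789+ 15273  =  93062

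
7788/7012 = 1947/1753 = 1.11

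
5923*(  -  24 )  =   - 142152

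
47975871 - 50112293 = - 2136422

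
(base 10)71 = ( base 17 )43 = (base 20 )3B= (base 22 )35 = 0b1000111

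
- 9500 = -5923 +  - 3577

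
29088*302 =8784576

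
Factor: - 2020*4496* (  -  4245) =2^6 * 3^1*5^2*101^1 * 281^1*283^1 =38552750400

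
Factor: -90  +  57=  - 3^1* 11^1 = - 33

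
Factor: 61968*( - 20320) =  - 2^9*3^1*5^1*127^1*1291^1 = -1259189760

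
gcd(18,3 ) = 3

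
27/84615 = 9/28205 = 0.00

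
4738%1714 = 1310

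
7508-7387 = 121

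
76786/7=10969 + 3/7 = 10969.43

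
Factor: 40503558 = 2^1*3^1*6750593^1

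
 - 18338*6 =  - 110028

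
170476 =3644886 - 3474410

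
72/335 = 72/335 = 0.21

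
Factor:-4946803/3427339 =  - 3427339^ ( - 1)*4946803^1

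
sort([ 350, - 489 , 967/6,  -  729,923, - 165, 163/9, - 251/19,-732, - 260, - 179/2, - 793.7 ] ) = [-793.7, - 732,-729, - 489, - 260, - 165, - 179/2, - 251/19, 163/9,967/6,350, 923] 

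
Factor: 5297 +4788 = 10085 =5^1*2017^1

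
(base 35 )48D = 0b1010001001001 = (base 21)BG6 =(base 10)5193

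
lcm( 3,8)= 24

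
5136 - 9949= -4813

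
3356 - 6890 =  - 3534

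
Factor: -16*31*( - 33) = 16368 = 2^4*3^1*11^1*31^1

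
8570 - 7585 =985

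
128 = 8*16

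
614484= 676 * 909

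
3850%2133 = 1717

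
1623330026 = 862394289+760935737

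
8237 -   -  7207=15444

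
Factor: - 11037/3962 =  - 39/14=   -2^( -1 )* 3^1*7^( - 1)*13^1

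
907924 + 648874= 1556798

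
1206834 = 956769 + 250065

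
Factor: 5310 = 2^1*3^2 * 5^1*59^1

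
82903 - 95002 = -12099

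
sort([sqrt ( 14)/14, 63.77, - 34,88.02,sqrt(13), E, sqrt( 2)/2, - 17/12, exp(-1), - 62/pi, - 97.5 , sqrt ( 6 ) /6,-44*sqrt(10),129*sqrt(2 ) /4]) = [ - 44*sqrt( 10 ), - 97.5, - 34,  -  62/pi,-17/12, sqrt( 14 )/14,exp ( - 1),sqrt( 6 )/6, sqrt( 2 )/2, E, sqrt(13 ), 129*sqrt ( 2) /4,63.77, 88.02] 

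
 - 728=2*( - 364 ) 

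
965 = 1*965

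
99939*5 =499695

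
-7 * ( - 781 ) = 5467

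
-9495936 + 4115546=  - 5380390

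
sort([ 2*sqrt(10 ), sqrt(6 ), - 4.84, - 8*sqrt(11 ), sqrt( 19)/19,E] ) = [ -8*sqrt(11),-4.84,sqrt(19 )/19, sqrt(6 ), E, 2*sqrt(10 )]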